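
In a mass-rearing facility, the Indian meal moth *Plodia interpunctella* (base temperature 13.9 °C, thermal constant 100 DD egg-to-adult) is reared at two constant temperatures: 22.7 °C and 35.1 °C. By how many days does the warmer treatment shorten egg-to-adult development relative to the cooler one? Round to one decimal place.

At 22.7 °C: 100 / (22.7 − 13.9) = 100 / 8.8 = 11.364 d.
At 35.1 °C: 100 / (35.1 − 13.9) = 100 / 21.2 = 4.717 d.
Difference = |11.364 − 4.717| = 6.647 ≈ 6.6 days.

6.6 days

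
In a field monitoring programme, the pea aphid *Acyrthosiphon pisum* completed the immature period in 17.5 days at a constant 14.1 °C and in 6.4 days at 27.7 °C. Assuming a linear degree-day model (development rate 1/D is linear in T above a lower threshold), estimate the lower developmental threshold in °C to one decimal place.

6.3 °C

Linear rate model ⇒ the product D·(T − T_b) is constant across temperatures.
17.5·(14.1 − T_b) = 6.4·(27.7 − T_b)
T_b = (17.5·14.1 − 6.4·27.7) / (17.5 − 6.4) = 69.47 / 11.1 = 6.259 °C ≈ 6.3 °C.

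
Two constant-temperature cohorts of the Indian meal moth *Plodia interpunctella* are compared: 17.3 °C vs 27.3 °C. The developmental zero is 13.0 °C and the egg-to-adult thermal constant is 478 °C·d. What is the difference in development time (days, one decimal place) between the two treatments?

77.7 days

At 17.3 °C: 478 / (17.3 − 13.0) = 478 / 4.3 = 111.163 d.
At 27.3 °C: 478 / (27.3 − 13.0) = 478 / 14.3 = 33.427 d.
Difference = |111.163 − 33.427| = 77.736 ≈ 77.7 days.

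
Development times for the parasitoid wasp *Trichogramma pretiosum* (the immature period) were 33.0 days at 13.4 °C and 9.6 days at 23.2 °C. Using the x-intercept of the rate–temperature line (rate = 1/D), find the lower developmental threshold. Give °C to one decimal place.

9.4 °C

Linear rate model ⇒ the product D·(T − T_b) is constant across temperatures.
33.0·(13.4 − T_b) = 9.6·(23.2 − T_b)
T_b = (33.0·13.4 − 9.6·23.2) / (33.0 − 9.6) = 219.48 / 23.4 = 9.379 °C ≈ 9.4 °C.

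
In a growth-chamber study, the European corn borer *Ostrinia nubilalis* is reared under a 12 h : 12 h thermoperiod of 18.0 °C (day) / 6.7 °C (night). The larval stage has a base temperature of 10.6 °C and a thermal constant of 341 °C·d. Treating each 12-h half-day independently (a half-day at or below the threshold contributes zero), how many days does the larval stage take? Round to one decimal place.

92.2 days

Day half: max(0, 18.0 − 10.6) × 0.5 = 7.4 × 0.5 = 3.70 DD.
Night half: max(0, 6.7 − 10.6) × 0.5 = 0.0 × 0.5 = 0.00 DD.
Per 24 h: 3.70 DD/day.
Duration = 341 / 3.70 = 92.162 ≈ 92.2 days.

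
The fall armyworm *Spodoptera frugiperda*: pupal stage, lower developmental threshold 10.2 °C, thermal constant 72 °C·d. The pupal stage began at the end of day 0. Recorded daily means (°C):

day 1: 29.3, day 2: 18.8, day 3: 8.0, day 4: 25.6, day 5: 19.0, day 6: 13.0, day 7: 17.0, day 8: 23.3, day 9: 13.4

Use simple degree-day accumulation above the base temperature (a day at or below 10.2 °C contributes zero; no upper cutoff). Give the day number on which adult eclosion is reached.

day 8

Daily DD above 10.2 °C: 19.1, 8.6, 0.0, 15.4, 8.8, 2.8, 6.8, 13.1, 3.2.
Cumulative: 19.1, 27.7, 27.7, 43.1, 51.9, 54.7, 61.5, 74.6, 77.8.
The total first reaches 72 DD on day 8.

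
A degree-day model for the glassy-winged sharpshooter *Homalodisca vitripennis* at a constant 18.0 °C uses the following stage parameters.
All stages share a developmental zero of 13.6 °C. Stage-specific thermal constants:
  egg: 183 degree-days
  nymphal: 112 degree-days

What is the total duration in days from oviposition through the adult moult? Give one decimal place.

67.0 days

Daily accumulation at 18.0 °C = 18.0 − 13.6 = 4.4 DD/day.
Total K = 183 + 112 = 295 DD.
Total duration = 295 / 4.4 = 67.045 ≈ 67.0 days.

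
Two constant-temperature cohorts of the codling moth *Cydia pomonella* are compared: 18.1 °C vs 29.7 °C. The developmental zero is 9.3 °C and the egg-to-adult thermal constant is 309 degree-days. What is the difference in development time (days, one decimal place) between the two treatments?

At 18.1 °C: 309 / (18.1 − 9.3) = 309 / 8.8 = 35.114 d.
At 29.7 °C: 309 / (29.7 − 9.3) = 309 / 20.4 = 15.147 d.
Difference = |35.114 − 15.147| = 19.967 ≈ 20.0 days.

20.0 days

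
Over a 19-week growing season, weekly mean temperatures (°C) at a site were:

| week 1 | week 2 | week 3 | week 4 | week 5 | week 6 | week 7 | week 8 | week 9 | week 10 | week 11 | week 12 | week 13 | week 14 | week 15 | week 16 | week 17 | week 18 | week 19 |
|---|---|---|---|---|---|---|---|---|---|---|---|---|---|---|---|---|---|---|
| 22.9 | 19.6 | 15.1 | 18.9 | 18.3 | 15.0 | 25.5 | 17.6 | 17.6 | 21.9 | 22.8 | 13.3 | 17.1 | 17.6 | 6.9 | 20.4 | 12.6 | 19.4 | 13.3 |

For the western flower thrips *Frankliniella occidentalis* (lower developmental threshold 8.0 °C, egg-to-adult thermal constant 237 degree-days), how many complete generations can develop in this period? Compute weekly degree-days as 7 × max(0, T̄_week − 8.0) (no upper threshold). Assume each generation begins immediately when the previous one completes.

Weekly DD (7 × max(0, T̄ − 8.0)): 104.3, 81.2, 49.7, 76.3, 72.1, 49.0, 122.5, 67.2, 67.2, 97.3, 103.6, 37.1, 63.7, 67.2, 0.0, 86.8, 32.2, 79.8, 37.1.
Season total = 1294.3 DD.
Complete generations = ⌊1294.3 / 237⌋ = 5.

5 generations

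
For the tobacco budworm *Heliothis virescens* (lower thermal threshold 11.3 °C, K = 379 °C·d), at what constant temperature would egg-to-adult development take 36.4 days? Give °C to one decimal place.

Required daily accumulation = 379 / 36.4 = 10.412 DD/day.
T = T_base + 10.412 = 11.3 + 10.412 = 21.712 ≈ 21.7 °C.

21.7 °C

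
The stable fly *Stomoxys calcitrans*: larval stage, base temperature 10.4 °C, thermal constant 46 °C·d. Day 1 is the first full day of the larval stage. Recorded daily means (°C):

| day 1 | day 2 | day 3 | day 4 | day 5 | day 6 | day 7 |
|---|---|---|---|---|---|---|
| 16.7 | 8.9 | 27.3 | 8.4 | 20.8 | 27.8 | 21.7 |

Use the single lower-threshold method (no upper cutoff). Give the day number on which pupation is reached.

day 6

Daily DD above 10.4 °C: 6.3, 0.0, 16.9, 0.0, 10.4, 17.4, 11.3.
Cumulative: 6.3, 6.3, 23.2, 23.2, 33.6, 51.0, 62.3.
The total first reaches 46 DD on day 6.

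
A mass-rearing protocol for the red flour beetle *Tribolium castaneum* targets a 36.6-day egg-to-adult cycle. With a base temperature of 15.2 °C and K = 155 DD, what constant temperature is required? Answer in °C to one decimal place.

19.4 °C

Required daily accumulation = 155 / 36.6 = 4.235 DD/day.
T = T_base + 4.235 = 15.2 + 4.235 = 19.435 ≈ 19.4 °C.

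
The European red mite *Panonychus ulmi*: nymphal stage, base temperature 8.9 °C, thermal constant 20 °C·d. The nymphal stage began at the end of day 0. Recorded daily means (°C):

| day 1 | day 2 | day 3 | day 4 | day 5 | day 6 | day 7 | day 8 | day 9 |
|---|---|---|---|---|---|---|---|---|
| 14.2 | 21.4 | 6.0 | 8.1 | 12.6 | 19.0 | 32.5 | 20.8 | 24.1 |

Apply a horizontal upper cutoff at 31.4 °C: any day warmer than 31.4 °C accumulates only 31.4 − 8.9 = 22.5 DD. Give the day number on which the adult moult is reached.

Daily DD above 8.9 °C (capped at 22.5): 5.3, 12.5, 0.0, 0.0, 3.7, 10.1, 22.5, 11.9, 15.2.
Cumulative: 5.3, 17.8, 17.8, 17.8, 21.5, 31.6, 54.1, 66.0, 81.2.
The total first reaches 20 DD on day 5.

day 5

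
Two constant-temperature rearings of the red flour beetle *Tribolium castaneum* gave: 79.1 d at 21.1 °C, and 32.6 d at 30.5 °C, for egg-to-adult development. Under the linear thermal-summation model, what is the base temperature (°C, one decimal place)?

Under the model K = D·(T − T_b), so D₁·(T₁ − T_b) = D₂·(T₂ − T_b).
79.1·(21.1 − T_b) = 32.6·(30.5 − T_b)
T_b = (79.1·21.1 − 32.6·30.5) / (79.1 − 32.6) = 674.71 / 46.5 = 14.510 °C ≈ 14.5 °C.

14.5 °C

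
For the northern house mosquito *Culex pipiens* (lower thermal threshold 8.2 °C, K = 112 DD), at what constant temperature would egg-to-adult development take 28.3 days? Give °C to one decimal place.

12.2 °C

Required daily accumulation = 112 / 28.3 = 3.958 DD/day.
T = T_base + 3.958 = 8.2 + 3.958 = 12.158 ≈ 12.2 °C.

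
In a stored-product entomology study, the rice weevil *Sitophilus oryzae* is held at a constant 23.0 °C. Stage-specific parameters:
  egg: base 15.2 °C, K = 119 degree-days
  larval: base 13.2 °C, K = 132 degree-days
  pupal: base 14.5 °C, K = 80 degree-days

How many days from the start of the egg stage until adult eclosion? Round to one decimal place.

38.1 days

egg: 119 / (23.0 − 15.2) = 119 / 7.8 = 15.256 d.
larval: 132 / (23.0 − 13.2) = 132 / 9.8 = 13.469 d.
pupal: 80 / (23.0 − 14.5) = 80 / 8.5 = 9.412 d.
Sum = 38.138 ≈ 38.1 days.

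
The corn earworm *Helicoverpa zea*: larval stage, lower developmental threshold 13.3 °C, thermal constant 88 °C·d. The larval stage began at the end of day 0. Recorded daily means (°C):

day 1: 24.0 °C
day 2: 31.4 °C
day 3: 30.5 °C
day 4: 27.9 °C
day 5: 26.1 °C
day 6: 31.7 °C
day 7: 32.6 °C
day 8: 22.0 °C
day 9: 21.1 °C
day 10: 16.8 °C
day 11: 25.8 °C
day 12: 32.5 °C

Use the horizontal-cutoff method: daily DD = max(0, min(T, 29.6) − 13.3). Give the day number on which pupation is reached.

day 7

Daily DD above 13.3 °C (capped at 16.3): 10.7, 16.3, 16.3, 14.6, 12.8, 16.3, 16.3, 8.7, 7.8, 3.5, 12.5, 16.3.
Cumulative: 10.7, 27.0, 43.3, 57.9, 70.7, 87.0, 103.3, 112.0, 119.8, 123.3, 135.8, 152.1.
The total first reaches 88 DD on day 7.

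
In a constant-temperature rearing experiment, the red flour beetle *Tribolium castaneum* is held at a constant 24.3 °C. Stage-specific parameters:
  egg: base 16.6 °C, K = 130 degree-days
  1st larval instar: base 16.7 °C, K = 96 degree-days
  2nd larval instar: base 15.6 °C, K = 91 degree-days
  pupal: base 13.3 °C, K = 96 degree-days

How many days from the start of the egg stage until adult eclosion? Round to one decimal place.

48.7 days

egg: 130 / (24.3 − 16.6) = 130 / 7.7 = 16.883 d.
1st larval instar: 96 / (24.3 − 16.7) = 96 / 7.6 = 12.632 d.
2nd larval instar: 91 / (24.3 − 15.6) = 91 / 8.7 = 10.460 d.
pupal: 96 / (24.3 − 13.3) = 96 / 11.0 = 8.727 d.
Sum = 48.702 ≈ 48.7 days.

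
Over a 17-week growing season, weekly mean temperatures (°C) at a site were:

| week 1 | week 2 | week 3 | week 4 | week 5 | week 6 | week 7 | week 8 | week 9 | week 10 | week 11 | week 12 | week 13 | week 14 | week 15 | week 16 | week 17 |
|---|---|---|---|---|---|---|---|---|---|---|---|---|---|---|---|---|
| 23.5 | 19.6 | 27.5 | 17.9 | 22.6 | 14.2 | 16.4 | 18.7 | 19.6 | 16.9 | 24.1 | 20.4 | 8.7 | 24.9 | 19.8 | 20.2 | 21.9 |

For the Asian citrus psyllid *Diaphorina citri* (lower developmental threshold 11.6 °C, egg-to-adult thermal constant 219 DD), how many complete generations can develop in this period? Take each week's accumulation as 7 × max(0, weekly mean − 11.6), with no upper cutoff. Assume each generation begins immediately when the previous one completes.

Weekly DD (7 × max(0, T̄ − 11.6)): 83.3, 56.0, 111.3, 44.1, 77.0, 18.2, 33.6, 49.7, 56.0, 37.1, 87.5, 61.6, 0.0, 93.1, 57.4, 60.2, 72.1.
Season total = 998.2 DD.
Complete generations = ⌊998.2 / 219⌋ = 4.

4 generations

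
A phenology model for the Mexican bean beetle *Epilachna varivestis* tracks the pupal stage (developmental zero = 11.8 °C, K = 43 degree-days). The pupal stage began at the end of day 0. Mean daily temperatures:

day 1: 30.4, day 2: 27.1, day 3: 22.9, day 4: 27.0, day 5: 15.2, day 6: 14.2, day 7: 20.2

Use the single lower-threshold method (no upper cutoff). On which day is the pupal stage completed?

Daily DD above 11.8 °C: 18.6, 15.3, 11.1, 15.2, 3.4, 2.4, 8.4.
Cumulative: 18.6, 33.9, 45.0, 60.2, 63.6, 66.0, 74.4.
The total first reaches 43 DD on day 3.

day 3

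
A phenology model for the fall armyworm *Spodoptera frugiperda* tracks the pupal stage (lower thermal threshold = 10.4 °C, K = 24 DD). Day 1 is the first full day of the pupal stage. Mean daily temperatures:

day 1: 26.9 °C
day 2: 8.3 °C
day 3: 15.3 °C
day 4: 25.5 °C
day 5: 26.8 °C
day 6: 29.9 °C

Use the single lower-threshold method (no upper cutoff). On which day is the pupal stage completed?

Daily DD above 10.4 °C: 16.5, 0.0, 4.9, 15.1, 16.4, 19.5.
Cumulative: 16.5, 16.5, 21.4, 36.5, 52.9, 72.4.
The total first reaches 24 DD on day 4.

day 4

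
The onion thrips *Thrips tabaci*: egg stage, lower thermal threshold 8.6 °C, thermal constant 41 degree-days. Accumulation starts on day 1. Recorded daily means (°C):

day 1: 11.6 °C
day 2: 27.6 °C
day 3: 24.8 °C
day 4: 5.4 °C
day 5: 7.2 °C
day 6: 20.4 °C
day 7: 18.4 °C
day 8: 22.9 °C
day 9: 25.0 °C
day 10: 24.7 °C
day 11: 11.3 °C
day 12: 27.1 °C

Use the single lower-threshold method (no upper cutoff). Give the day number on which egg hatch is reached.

day 6

Daily DD above 8.6 °C: 3.0, 19.0, 16.2, 0.0, 0.0, 11.8, 9.8, 14.3, 16.4, 16.1, 2.7, 18.5.
Cumulative: 3.0, 22.0, 38.2, 38.2, 38.2, 50.0, 59.8, 74.1, 90.5, 106.6, 109.3, 127.8.
The total first reaches 41 DD on day 6.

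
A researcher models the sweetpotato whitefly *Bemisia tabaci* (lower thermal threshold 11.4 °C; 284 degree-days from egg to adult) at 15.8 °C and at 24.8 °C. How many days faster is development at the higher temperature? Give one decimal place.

43.4 days

At 15.8 °C: 284 / (15.8 − 11.4) = 284 / 4.4 = 64.545 d.
At 24.8 °C: 284 / (24.8 − 11.4) = 284 / 13.4 = 21.194 d.
Difference = |64.545 − 21.194| = 43.351 ≈ 43.4 days.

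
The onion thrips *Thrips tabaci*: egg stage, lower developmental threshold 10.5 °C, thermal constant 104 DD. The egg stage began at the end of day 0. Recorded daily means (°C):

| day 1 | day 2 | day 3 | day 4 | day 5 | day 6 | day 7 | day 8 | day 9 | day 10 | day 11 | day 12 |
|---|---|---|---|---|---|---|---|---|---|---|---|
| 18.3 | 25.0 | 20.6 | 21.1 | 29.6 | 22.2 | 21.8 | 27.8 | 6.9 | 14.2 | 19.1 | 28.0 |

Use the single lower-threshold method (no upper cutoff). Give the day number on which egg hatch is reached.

day 10

Daily DD above 10.5 °C: 7.8, 14.5, 10.1, 10.6, 19.1, 11.7, 11.3, 17.3, 0.0, 3.7, 8.6, 17.5.
Cumulative: 7.8, 22.3, 32.4, 43.0, 62.1, 73.8, 85.1, 102.4, 102.4, 106.1, 114.7, 132.2.
The total first reaches 104 DD on day 10.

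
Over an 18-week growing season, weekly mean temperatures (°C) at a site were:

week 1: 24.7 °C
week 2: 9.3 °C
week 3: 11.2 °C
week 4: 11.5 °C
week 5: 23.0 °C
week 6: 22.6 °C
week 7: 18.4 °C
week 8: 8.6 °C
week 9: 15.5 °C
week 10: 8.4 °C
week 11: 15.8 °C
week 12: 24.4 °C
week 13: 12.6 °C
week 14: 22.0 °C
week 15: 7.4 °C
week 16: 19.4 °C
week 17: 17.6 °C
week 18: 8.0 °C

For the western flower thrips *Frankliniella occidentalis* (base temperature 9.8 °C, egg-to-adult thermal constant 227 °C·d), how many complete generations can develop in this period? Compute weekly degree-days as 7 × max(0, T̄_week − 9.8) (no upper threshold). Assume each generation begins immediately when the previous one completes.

Weekly DD (7 × max(0, T̄ − 9.8)): 104.3, 0.0, 9.8, 11.9, 92.4, 89.6, 60.2, 0.0, 39.9, 0.0, 42.0, 102.2, 19.6, 85.4, 0.0, 67.2, 54.6, 0.0.
Season total = 779.1 DD.
Complete generations = ⌊779.1 / 227⌋ = 3.

3 generations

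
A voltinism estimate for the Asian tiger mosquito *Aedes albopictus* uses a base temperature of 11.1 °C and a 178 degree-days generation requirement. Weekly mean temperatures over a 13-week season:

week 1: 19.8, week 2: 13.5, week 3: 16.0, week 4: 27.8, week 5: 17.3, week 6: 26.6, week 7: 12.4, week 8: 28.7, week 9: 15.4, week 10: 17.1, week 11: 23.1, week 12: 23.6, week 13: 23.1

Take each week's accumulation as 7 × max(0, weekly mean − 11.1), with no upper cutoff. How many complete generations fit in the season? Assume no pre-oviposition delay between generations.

4 generations

Weekly DD (7 × max(0, T̄ − 11.1)): 60.9, 16.8, 34.3, 116.9, 43.4, 108.5, 9.1, 123.2, 30.1, 42.0, 84.0, 87.5, 84.0.
Season total = 840.7 DD.
Complete generations = ⌊840.7 / 178⌋ = 4.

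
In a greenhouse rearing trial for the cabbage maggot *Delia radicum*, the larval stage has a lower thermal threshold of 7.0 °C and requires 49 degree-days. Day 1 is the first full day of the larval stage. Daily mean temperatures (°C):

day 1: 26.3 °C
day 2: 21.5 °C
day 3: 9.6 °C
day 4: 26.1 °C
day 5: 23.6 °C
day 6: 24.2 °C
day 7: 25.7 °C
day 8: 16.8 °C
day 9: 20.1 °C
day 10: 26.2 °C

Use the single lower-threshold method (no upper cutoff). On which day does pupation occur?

Daily DD above 7.0 °C: 19.3, 14.5, 2.6, 19.1, 16.6, 17.2, 18.7, 9.8, 13.1, 19.2.
Cumulative: 19.3, 33.8, 36.4, 55.5, 72.1, 89.3, 108.0, 117.8, 130.9, 150.1.
The total first reaches 49 DD on day 4.

day 4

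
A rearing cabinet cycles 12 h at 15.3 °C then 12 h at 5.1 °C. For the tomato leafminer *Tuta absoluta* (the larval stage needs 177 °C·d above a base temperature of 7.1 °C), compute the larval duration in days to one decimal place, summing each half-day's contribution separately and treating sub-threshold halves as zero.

Day half: max(0, 15.3 − 7.1) × 0.5 = 8.2 × 0.5 = 4.10 DD.
Night half: max(0, 5.1 − 7.1) × 0.5 = 0.0 × 0.5 = 0.00 DD.
Per 24 h: 4.10 DD/day.
Duration = 177 / 4.10 = 43.171 ≈ 43.2 days.

43.2 days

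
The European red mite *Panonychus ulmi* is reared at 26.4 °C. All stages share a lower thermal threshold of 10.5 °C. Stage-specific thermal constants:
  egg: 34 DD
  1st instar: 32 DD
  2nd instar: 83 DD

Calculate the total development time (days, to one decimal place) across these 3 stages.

9.4 days

Daily accumulation at 26.4 °C = 26.4 − 10.5 = 15.9 DD/day.
Total K = 34 + 32 + 83 = 149 DD.
Total duration = 149 / 15.9 = 9.371 ≈ 9.4 days.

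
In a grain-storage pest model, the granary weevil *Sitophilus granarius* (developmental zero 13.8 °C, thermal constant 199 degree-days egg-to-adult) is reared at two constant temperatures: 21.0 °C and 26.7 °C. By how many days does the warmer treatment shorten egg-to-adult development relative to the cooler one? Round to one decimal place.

At 21.0 °C: 199 / (21.0 − 13.8) = 199 / 7.2 = 27.639 d.
At 26.7 °C: 199 / (26.7 − 13.8) = 199 / 12.9 = 15.426 d.
Difference = |27.639 − 15.426| = 12.213 ≈ 12.2 days.

12.2 days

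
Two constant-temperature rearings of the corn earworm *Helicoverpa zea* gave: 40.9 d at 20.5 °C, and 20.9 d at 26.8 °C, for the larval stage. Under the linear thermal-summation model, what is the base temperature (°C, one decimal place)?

13.9 °C

Linear rate model ⇒ the product D·(T − T_b) is constant across temperatures.
40.9·(20.5 − T_b) = 20.9·(26.8 − T_b)
T_b = (40.9·20.5 − 20.9·26.8) / (40.9 − 20.9) = 278.33 / 20.0 = 13.916 °C ≈ 13.9 °C.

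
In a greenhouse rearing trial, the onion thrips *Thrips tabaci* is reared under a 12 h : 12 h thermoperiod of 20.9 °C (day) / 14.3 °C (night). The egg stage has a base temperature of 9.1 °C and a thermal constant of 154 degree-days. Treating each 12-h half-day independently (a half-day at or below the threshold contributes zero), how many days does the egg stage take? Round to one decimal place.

Day half: max(0, 20.9 − 9.1) × 0.5 = 11.8 × 0.5 = 5.90 DD.
Night half: max(0, 14.3 − 9.1) × 0.5 = 5.2 × 0.5 = 2.60 DD.
Per 24 h: 8.50 DD/day.
Duration = 154 / 8.50 = 18.118 ≈ 18.1 days.

18.1 days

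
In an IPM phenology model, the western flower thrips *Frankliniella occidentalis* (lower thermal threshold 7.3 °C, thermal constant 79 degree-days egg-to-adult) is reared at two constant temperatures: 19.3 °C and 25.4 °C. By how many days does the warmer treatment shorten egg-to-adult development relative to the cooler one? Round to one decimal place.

2.2 days

At 19.3 °C: 79 / (19.3 − 7.3) = 79 / 12.0 = 6.583 d.
At 25.4 °C: 79 / (25.4 − 7.3) = 79 / 18.1 = 4.365 d.
Difference = |6.583 − 4.365| = 2.219 ≈ 2.2 days.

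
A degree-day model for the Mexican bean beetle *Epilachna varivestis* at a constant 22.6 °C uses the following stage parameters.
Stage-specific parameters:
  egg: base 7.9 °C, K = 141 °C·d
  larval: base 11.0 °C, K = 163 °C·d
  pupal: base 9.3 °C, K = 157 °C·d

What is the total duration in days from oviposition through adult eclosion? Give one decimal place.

35.4 days

egg: 141 / (22.6 − 7.9) = 141 / 14.7 = 9.592 d.
larval: 163 / (22.6 − 11.0) = 163 / 11.6 = 14.052 d.
pupal: 157 / (22.6 − 9.3) = 157 / 13.3 = 11.805 d.
Sum = 35.448 ≈ 35.4 days.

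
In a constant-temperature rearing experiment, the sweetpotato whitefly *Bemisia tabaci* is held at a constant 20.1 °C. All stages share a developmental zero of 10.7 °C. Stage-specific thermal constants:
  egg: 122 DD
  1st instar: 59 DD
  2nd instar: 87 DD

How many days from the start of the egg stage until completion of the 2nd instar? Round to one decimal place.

Daily accumulation at 20.1 °C = 20.1 − 10.7 = 9.4 DD/day.
Total K = 122 + 59 + 87 = 268 DD.
Total duration = 268 / 9.4 = 28.511 ≈ 28.5 days.

28.5 days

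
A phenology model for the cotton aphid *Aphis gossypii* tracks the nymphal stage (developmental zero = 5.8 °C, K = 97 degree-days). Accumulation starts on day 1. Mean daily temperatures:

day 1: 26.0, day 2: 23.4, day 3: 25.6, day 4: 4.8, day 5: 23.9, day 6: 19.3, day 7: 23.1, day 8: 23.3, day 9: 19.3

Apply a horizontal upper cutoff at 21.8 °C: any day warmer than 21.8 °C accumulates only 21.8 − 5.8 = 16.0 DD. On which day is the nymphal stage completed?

Daily DD above 5.8 °C (capped at 16.0): 16.0, 16.0, 16.0, 0.0, 16.0, 13.5, 16.0, 16.0, 13.5.
Cumulative: 16.0, 32.0, 48.0, 48.0, 64.0, 77.5, 93.5, 109.5, 123.0.
The total first reaches 97 DD on day 8.

day 8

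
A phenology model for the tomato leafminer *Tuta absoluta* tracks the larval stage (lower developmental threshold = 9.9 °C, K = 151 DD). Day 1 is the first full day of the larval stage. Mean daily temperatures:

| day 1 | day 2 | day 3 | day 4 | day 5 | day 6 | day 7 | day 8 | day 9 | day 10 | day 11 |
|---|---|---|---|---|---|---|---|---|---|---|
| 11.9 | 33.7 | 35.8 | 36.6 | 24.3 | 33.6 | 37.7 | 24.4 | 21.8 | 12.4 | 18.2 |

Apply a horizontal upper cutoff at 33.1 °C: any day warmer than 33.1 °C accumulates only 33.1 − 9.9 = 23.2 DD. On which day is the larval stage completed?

Daily DD above 9.9 °C (capped at 23.2): 2.0, 23.2, 23.2, 23.2, 14.4, 23.2, 23.2, 14.5, 11.9, 2.5, 8.3.
Cumulative: 2.0, 25.2, 48.4, 71.6, 86.0, 109.2, 132.4, 146.9, 158.8, 161.3, 169.6.
The total first reaches 151 DD on day 9.

day 9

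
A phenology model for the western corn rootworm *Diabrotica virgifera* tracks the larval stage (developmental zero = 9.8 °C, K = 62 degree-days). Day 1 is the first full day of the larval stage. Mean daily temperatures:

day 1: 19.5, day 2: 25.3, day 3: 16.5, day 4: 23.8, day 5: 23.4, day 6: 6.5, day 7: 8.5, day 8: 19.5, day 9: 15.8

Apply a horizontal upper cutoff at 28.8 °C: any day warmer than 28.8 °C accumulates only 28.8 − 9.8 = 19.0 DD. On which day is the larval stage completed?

Daily DD above 9.8 °C (capped at 19.0): 9.7, 15.5, 6.7, 14.0, 13.6, 0.0, 0.0, 9.7, 6.0.
Cumulative: 9.7, 25.2, 31.9, 45.9, 59.5, 59.5, 59.5, 69.2, 75.2.
The total first reaches 62 DD on day 8.

day 8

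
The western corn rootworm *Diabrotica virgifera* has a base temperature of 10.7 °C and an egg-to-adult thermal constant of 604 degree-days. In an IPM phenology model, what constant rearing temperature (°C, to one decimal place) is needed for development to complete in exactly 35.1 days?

27.9 °C

Required daily accumulation = 604 / 35.1 = 17.208 DD/day.
T = T_base + 17.208 = 10.7 + 17.208 = 27.908 ≈ 27.9 °C.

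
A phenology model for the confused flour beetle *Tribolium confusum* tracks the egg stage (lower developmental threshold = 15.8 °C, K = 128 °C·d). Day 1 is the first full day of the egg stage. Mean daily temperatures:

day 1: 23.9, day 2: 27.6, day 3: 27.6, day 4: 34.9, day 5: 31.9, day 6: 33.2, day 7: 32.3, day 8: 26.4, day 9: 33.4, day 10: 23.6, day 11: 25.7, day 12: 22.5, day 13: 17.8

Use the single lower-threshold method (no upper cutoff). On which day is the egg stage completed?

day 9

Daily DD above 15.8 °C: 8.1, 11.8, 11.8, 19.1, 16.1, 17.4, 16.5, 10.6, 17.6, 7.8, 9.9, 6.7, 2.0.
Cumulative: 8.1, 19.9, 31.7, 50.8, 66.9, 84.3, 100.8, 111.4, 129.0, 136.8, 146.7, 153.4, 155.4.
The total first reaches 128 DD on day 9.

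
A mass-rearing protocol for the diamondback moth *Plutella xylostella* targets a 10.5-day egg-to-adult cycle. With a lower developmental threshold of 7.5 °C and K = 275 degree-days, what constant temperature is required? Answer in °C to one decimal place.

Required daily accumulation = 275 / 10.5 = 26.190 DD/day.
T = T_base + 26.190 = 7.5 + 26.190 = 33.690 ≈ 33.7 °C.

33.7 °C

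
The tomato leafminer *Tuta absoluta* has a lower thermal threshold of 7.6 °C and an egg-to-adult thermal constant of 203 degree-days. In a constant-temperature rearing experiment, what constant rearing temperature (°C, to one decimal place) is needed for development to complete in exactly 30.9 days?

Required daily accumulation = 203 / 30.9 = 6.570 DD/day.
T = T_base + 6.570 = 7.6 + 6.570 = 14.170 ≈ 14.2 °C.

14.2 °C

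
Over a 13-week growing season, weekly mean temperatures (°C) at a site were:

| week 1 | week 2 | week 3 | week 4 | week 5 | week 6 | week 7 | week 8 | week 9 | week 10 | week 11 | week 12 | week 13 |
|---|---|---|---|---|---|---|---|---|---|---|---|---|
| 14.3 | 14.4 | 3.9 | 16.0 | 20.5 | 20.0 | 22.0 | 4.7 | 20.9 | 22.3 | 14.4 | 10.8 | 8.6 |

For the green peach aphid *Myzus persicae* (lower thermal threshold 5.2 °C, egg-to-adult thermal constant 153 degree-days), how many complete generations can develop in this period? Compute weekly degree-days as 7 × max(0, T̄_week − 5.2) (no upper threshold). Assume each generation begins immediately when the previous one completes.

5 generations

Weekly DD (7 × max(0, T̄ − 5.2)): 63.7, 64.4, 0.0, 75.6, 107.1, 103.6, 117.6, 0.0, 109.9, 119.7, 64.4, 39.2, 23.8.
Season total = 889.0 DD.
Complete generations = ⌊889.0 / 153⌋ = 5.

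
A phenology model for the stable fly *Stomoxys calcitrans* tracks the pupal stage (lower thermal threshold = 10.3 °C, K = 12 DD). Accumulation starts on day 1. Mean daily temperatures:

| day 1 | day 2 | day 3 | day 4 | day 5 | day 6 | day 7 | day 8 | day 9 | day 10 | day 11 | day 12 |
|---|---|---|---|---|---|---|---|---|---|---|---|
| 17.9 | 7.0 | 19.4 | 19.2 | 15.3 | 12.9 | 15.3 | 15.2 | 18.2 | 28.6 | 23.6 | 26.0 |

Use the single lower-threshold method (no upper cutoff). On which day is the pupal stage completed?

Daily DD above 10.3 °C: 7.6, 0.0, 9.1, 8.9, 5.0, 2.6, 5.0, 4.9, 7.9, 18.3, 13.3, 15.7.
Cumulative: 7.6, 7.6, 16.7, 25.6, 30.6, 33.2, 38.2, 43.1, 51.0, 69.3, 82.6, 98.3.
The total first reaches 12 DD on day 3.

day 3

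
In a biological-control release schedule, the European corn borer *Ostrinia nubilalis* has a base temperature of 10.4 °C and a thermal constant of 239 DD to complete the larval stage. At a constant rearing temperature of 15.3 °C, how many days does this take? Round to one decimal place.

48.8 days

Daily accumulation = 15.3 − 10.4 = 4.9 DD/day.
Duration = 239 / 4.9 = 48.776 ≈ 48.8 days.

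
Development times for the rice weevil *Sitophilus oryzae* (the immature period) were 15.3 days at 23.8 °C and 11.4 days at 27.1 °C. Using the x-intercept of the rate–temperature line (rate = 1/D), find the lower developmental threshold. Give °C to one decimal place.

14.2 °C

Under the model K = D·(T − T_b), so D₁·(T₁ − T_b) = D₂·(T₂ − T_b).
15.3·(23.8 − T_b) = 11.4·(27.1 − T_b)
T_b = (15.3·23.8 − 11.4·27.1) / (15.3 − 11.4) = 55.20 / 3.9 = 14.154 °C ≈ 14.2 °C.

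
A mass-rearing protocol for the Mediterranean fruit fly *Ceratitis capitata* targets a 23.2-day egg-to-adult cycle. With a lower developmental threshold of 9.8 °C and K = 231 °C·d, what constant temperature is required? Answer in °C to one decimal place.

19.8 °C

Required daily accumulation = 231 / 23.2 = 9.957 DD/day.
T = T_base + 9.957 = 9.8 + 9.957 = 19.757 ≈ 19.8 °C.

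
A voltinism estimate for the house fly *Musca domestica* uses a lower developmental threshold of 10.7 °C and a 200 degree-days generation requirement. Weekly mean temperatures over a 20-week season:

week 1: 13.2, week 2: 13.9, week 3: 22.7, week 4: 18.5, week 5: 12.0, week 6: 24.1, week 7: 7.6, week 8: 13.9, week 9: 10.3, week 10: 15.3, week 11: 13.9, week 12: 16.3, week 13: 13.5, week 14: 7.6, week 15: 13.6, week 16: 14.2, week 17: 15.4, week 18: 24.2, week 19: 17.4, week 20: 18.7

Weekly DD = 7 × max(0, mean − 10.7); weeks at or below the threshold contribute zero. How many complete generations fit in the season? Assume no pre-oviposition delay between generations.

3 generations

Weekly DD (7 × max(0, T̄ − 10.7)): 17.5, 22.4, 84.0, 54.6, 9.1, 93.8, 0.0, 22.4, 0.0, 32.2, 22.4, 39.2, 19.6, 0.0, 20.3, 24.5, 32.9, 94.5, 46.9, 56.0.
Season total = 692.3 DD.
Complete generations = ⌊692.3 / 200⌋ = 3.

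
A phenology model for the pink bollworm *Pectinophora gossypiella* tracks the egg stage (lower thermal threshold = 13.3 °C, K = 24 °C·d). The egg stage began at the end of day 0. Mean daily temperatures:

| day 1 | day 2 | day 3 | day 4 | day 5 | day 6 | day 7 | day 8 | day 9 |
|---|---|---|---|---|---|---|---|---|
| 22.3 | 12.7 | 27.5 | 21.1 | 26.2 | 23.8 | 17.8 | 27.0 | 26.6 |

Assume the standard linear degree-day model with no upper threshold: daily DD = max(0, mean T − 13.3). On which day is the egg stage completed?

Daily DD above 13.3 °C: 9.0, 0.0, 14.2, 7.8, 12.9, 10.5, 4.5, 13.7, 13.3.
Cumulative: 9.0, 9.0, 23.2, 31.0, 43.9, 54.4, 58.9, 72.6, 85.9.
The total first reaches 24 DD on day 4.

day 4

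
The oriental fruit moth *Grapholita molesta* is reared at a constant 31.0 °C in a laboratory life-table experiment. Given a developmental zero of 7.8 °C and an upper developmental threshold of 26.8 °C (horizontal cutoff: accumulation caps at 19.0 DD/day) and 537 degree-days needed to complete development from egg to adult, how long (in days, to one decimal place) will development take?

Temperature 31.0 °C exceeds the upper threshold, so daily accumulation caps at 26.8 − 7.8 = 19.0 DD/day.
Duration = 537 / 19.0 = 28.263 ≈ 28.3 days.

28.3 days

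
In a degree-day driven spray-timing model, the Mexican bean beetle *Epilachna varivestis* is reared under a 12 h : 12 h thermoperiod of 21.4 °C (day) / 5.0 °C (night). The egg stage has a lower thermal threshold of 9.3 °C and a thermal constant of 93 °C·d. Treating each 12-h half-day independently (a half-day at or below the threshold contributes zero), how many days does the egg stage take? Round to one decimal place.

15.4 days

Day half: max(0, 21.4 − 9.3) × 0.5 = 12.1 × 0.5 = 6.05 DD.
Night half: max(0, 5.0 − 9.3) × 0.5 = 0.0 × 0.5 = 0.00 DD.
Per 24 h: 6.05 DD/day.
Duration = 93 / 6.05 = 15.372 ≈ 15.4 days.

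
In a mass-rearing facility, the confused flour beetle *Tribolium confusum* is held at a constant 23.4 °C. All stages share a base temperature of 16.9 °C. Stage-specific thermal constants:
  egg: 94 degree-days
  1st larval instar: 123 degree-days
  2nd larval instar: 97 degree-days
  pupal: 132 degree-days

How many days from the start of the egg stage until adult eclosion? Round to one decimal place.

68.6 days

Daily accumulation at 23.4 °C = 23.4 − 16.9 = 6.5 DD/day.
Total K = 94 + 123 + 97 + 132 = 446 DD.
Total duration = 446 / 6.5 = 68.615 ≈ 68.6 days.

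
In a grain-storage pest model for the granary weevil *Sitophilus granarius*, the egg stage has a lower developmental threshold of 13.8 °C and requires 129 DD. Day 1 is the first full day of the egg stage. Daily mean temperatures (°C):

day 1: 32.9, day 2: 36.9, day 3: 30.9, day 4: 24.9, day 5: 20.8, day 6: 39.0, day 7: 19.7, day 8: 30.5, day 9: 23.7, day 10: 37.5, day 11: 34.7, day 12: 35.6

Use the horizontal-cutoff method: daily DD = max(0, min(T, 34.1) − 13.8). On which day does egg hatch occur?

day 10

Daily DD above 13.8 °C (capped at 20.3): 19.1, 20.3, 17.1, 11.1, 7.0, 20.3, 5.9, 16.7, 9.9, 20.3, 20.3, 20.3.
Cumulative: 19.1, 39.4, 56.5, 67.6, 74.6, 94.9, 100.8, 117.5, 127.4, 147.7, 168.0, 188.3.
The total first reaches 129 DD on day 10.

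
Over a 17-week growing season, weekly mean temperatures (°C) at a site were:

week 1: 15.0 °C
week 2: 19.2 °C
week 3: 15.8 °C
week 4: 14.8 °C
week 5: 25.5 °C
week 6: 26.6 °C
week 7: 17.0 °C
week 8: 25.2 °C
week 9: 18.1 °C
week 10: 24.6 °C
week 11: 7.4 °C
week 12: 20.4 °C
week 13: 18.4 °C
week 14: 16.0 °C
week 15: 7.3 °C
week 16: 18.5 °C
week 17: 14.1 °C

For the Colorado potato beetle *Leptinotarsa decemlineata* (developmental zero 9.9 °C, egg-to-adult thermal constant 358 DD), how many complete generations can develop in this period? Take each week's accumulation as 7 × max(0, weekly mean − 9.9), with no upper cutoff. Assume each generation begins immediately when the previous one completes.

Weekly DD (7 × max(0, T̄ − 9.9)): 35.7, 65.1, 41.3, 34.3, 109.2, 116.9, 49.7, 107.1, 57.4, 102.9, 0.0, 73.5, 59.5, 42.7, 0.0, 60.2, 29.4.
Season total = 984.9 DD.
Complete generations = ⌊984.9 / 358⌋ = 2.

2 generations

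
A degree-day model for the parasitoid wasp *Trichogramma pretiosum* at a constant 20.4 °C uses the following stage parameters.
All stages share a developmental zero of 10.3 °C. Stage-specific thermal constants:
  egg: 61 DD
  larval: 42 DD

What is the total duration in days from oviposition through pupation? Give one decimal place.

Daily accumulation at 20.4 °C = 20.4 − 10.3 = 10.1 DD/day.
Total K = 61 + 42 = 103 DD.
Total duration = 103 / 10.1 = 10.198 ≈ 10.2 days.

10.2 days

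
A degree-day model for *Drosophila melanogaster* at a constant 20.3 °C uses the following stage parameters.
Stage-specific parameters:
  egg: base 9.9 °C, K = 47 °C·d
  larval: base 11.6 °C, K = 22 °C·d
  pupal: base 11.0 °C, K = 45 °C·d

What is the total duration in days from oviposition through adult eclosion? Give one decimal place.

egg: 47 / (20.3 − 9.9) = 47 / 10.4 = 4.519 d.
larval: 22 / (20.3 − 11.6) = 22 / 8.7 = 2.529 d.
pupal: 45 / (20.3 − 11.0) = 45 / 9.3 = 4.839 d.
Sum = 11.887 ≈ 11.9 days.

11.9 days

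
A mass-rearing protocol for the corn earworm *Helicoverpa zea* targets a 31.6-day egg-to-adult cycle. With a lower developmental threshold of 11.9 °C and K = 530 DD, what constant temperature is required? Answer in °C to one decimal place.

Required daily accumulation = 530 / 31.6 = 16.772 DD/day.
T = T_base + 16.772 = 11.9 + 16.772 = 28.672 ≈ 28.7 °C.

28.7 °C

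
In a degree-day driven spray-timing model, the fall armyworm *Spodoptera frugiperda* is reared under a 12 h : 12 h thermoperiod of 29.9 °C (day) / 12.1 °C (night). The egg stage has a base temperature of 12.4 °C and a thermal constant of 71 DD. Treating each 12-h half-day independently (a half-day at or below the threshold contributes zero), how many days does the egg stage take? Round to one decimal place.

Day half: max(0, 29.9 − 12.4) × 0.5 = 17.5 × 0.5 = 8.75 DD.
Night half: max(0, 12.1 − 12.4) × 0.5 = 0.0 × 0.5 = 0.00 DD.
Per 24 h: 8.75 DD/day.
Duration = 71 / 8.75 = 8.114 ≈ 8.1 days.

8.1 days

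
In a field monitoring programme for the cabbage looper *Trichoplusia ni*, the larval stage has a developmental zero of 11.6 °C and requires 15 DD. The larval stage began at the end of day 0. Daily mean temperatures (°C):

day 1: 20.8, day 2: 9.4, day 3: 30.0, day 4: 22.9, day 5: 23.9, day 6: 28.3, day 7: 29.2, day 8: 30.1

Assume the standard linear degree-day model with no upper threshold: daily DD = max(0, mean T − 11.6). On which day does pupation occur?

day 3

Daily DD above 11.6 °C: 9.2, 0.0, 18.4, 11.3, 12.3, 16.7, 17.6, 18.5.
Cumulative: 9.2, 9.2, 27.6, 38.9, 51.2, 67.9, 85.5, 104.0.
The total first reaches 15 DD on day 3.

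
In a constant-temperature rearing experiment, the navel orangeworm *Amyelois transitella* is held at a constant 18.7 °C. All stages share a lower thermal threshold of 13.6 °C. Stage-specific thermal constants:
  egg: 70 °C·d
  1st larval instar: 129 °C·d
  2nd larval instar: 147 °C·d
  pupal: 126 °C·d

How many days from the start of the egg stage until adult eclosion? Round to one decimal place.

Daily accumulation at 18.7 °C = 18.7 − 13.6 = 5.1 DD/day.
Total K = 70 + 129 + 147 + 126 = 472 DD.
Total duration = 472 / 5.1 = 92.549 ≈ 92.5 days.

92.5 days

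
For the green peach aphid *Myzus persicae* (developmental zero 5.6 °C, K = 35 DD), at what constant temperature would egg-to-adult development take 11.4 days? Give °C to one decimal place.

8.7 °C

Required daily accumulation = 35 / 11.4 = 3.070 DD/day.
T = T_base + 3.070 = 5.6 + 3.070 = 8.670 ≈ 8.7 °C.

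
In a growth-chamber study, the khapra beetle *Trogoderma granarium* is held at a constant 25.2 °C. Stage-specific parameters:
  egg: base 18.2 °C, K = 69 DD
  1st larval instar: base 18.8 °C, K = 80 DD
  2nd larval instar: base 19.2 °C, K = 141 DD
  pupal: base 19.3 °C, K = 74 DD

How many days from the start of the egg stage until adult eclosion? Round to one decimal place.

58.4 days

egg: 69 / (25.2 − 18.2) = 69 / 7.0 = 9.857 d.
1st larval instar: 80 / (25.2 − 18.8) = 80 / 6.4 = 12.500 d.
2nd larval instar: 141 / (25.2 − 19.2) = 141 / 6.0 = 23.500 d.
pupal: 74 / (25.2 − 19.3) = 74 / 5.9 = 12.542 d.
Sum = 58.400 ≈ 58.4 days.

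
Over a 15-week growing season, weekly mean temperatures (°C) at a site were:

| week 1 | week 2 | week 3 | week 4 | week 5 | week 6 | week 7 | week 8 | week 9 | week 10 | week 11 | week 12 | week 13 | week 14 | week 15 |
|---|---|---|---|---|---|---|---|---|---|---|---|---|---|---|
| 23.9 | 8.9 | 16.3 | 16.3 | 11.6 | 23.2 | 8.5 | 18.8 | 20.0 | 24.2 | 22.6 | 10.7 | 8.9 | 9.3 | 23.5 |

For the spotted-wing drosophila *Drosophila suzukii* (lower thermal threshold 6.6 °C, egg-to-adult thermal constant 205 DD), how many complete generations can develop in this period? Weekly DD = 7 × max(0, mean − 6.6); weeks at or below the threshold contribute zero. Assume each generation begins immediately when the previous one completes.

Weekly DD (7 × max(0, T̄ − 6.6)): 121.1, 16.1, 67.9, 67.9, 35.0, 116.2, 13.3, 85.4, 93.8, 123.2, 112.0, 28.7, 16.1, 18.9, 118.3.
Season total = 1033.9 DD.
Complete generations = ⌊1033.9 / 205⌋ = 5.

5 generations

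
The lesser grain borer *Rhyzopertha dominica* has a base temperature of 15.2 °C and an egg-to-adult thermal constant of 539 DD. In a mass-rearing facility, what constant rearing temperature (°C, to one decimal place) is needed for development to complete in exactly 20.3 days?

41.8 °C

Required daily accumulation = 539 / 20.3 = 26.552 DD/day.
T = T_base + 26.552 = 15.2 + 26.552 = 41.752 ≈ 41.8 °C.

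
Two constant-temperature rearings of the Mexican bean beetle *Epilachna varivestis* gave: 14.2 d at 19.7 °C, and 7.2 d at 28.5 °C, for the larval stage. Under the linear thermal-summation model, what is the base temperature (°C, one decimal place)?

10.6 °C

Linear rate model ⇒ the product D·(T − T_b) is constant across temperatures.
14.2·(19.7 − T_b) = 7.2·(28.5 − T_b)
T_b = (14.2·19.7 − 7.2·28.5) / (14.2 − 7.2) = 74.54 / 7.0 = 10.649 °C ≈ 10.6 °C.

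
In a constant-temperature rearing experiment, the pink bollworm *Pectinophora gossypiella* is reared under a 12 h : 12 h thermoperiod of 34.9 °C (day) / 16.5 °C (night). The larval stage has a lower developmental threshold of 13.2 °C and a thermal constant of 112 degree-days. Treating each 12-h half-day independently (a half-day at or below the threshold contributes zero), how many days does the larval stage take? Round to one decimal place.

9.0 days

Day half: max(0, 34.9 − 13.2) × 0.5 = 21.7 × 0.5 = 10.85 DD.
Night half: max(0, 16.5 − 13.2) × 0.5 = 3.3 × 0.5 = 1.65 DD.
Per 24 h: 12.50 DD/day.
Duration = 112 / 12.50 = 8.960 ≈ 9.0 days.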